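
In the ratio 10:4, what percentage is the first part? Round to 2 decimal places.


Total parts = 10 + 4 = 14
First part fraction = 10/14
Percentage = (10/14) * 100
= 0.714286 * 100
= 71.43%

71.43


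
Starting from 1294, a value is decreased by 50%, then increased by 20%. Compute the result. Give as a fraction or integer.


Start: 1294
Step 1: decrease by 50% => multiply by 50/100
  1294 * 50/100 = 647
Step 2: increase by 20% => multiply by 120/100
  647 * 120/100 = 3882/5
Final value = 3882/5

3882/5


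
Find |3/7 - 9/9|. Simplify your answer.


Simplify: 3/7 = 3/7 and 9/9 = 1
Find common denominator: LCD = 7
Convert: 3/7 and 7/7
Difference = |3 - 7|/7 = 4/7
Simplified = 4/7

4/7


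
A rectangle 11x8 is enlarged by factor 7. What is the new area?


Original dimensions: 11 x 8
Enlargement factor = 7
New width = 11 * 7 = 77
New height = 8 * 7 = 56
New area = 77 * 56 = 4312

4312


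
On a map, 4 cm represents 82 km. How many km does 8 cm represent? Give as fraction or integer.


Map scale: 4 cm = 82 km
Measured distance on map = 8 cm
Set up proportion: 8 * 82 / 4
= 656 / 4
= 164 km

164


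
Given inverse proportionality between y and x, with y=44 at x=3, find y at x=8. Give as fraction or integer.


Inverse proportion: y = k/x
Find k: k = 3 * 44 = 132
Compute y at x=8: y = 132/8
y = 33/2

33/2


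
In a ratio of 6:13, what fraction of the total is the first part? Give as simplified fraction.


Total parts = 6 + 13 = 19
First part fraction = 6/19
Simplify: 6/19 = 6/19

6/19


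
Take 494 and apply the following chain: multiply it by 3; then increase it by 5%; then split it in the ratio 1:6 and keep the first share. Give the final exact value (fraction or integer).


Start with 494.
Step 1: Multiply by 3: 494 * 3 = 1482
Step 2: Increase by 5%: 1482 * 105/100 = 15561/10
Step 3: Split 1:6, first share = 15561/10 * 1/7 = 2223/10
Final result = 2223/10

2223/10


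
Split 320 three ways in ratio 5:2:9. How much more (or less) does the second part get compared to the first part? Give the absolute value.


Total parts = 5 + 2 + 9 = 16
Value per part = 320 / 16 = 20
Shares: 5*20=100, 2*20=40, 9*20=180
Second share = 40, first share = 100
Difference = |40 - 100| = 60

60


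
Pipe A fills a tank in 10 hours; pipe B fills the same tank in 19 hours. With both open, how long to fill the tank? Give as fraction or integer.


Rate of A = 1/10 job per hour
Rate of B = 1/19 job per hour
Combined rate = 1/10 + 1/19
Find common denominator: (19 + 10)/(10*19) = 29/190
Combined rate = 29/190 job per hour
Time together = 1 / (29/190) = 190/29 hours

190/29


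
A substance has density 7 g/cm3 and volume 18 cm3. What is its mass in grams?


Using mass = density * volume
Density = 7 g/cm3
Volume = 18 cm3
Mass = 7 * 18
= 126 g

126


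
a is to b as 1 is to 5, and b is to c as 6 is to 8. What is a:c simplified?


Given a:b = 1:5 and b:c = 6:8
Make b consistent. Multiply first ratio by 6: a:b = 6:30
Multiply second ratio by 5: b:c = 30:40
Now b = 30 in both, so a:b:c = 6:30:40
Therefore a:c = 6:40
Simplify by GCD: a:c = 3:20

3:20


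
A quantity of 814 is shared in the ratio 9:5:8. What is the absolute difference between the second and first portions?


Total parts = 9 + 5 + 8 = 22
Value per part = 814 / 22 = 37
Shares: 9*37=333, 5*37=185, 8*37=296
Second share = 185, first share = 333
Difference = |185 - 333| = 148

148


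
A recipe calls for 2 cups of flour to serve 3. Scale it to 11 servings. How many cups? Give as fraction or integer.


Original: 2 cups for 3 servings
Target servings = 11
Scaling factor = 11/3
New amount = 2 * 11/3
= 22/3
= 22/3 cups

22/3


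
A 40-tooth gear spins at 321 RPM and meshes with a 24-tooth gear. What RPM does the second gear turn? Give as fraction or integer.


Gear ratio: teeth_A * RPM_A = teeth_B * RPM_B
40 * 321 = 24 * RPM_B
12840 = 24 * RPM_B
RPM_B = 12840 / 24
RPM_B = 535

535


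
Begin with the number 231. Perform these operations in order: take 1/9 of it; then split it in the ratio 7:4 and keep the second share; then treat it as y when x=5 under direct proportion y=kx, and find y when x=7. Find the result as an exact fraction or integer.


Start with 231.
Step 1: Take 1/9: 231 * 1/9 = 77/3
Step 2: Split 7:4, second share = 77/3 * 4/11 = 28/3
Step 3: Direct prop: k = (28/3)/5; new y = k*7 = 28/3*7/5 = 196/15
Final result = 196/15

196/15


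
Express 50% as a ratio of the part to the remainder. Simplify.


Part = 50%, Remainder = 50%
Ratio = 50:50
GCD(50, 50) = 50
Simplify: 1:1 = 1:1

1:1


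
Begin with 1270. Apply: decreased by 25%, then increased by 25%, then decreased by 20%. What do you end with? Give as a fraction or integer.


Start: 1270
Step 1: decrease by 25% => multiply by 75/100
  1270 * 75/100 = 1905/2
Step 2: increase by 25% => multiply by 125/100
  1905/2 * 125/100 = 9525/8
Step 3: decrease by 20% => multiply by 80/100
  9525/8 * 80/100 = 1905/2
Final value = 1905/2

1905/2


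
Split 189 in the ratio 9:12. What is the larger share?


Total parts = 9 + 12 = 21
Value per part = 189 / 21 = 9
First share = 9 * 9 = 81
Second share = 12 * 9 = 108
Larger share = 108

108


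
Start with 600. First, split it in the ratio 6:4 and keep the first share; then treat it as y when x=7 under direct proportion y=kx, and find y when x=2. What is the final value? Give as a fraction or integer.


Start with 600.
Step 1: Split 6:4, first share = 600 * 6/10 = 360
Step 2: Direct prop: k = (360)/7; new y = k*2 = 360*2/7 = 720/7
Final result = 720/7

720/7


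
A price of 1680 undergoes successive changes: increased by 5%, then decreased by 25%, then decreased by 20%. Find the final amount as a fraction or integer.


Start: 1680
Step 1: increase by 5% => multiply by 105/100
  1680 * 105/100 = 1764
Step 2: decrease by 25% => multiply by 75/100
  1764 * 75/100 = 1323
Step 3: decrease by 20% => multiply by 80/100
  1323 * 80/100 = 5292/5
Final value = 5292/5

5292/5


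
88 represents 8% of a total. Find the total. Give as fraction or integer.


Given: 88 is 8% of the whole
Set up: 88 = 8/100 * whole
whole = 88 * 100 / 8
whole = 8800 / 8
whole = 1100

1100


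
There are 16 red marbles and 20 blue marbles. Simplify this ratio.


Find GCD(16, 20)
GCD = 4
Divide both by 4: 16/4 = 4, 20/4 = 5
Simplified ratio = 4:5

4:5


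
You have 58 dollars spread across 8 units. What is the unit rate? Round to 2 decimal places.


Total dollars = 58
Number of units = 8
Unit rate = 58 / 8
= 7.25 dollars per unit

7.25


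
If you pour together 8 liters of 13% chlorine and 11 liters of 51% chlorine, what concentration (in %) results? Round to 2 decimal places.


Solute in mixture 1 = 13% of 8 L = 8*13/100 = 26/25 L
Solute in mixture 2 = 51% of 11 L = 11*51/100 = 561/100 L
Total solute = 26/25 + 561/100 = 133/20 L
Total volume = 8 + 11 = 19 L
Final concentration = 133/20/19 * 100 = 35.00%

35.00


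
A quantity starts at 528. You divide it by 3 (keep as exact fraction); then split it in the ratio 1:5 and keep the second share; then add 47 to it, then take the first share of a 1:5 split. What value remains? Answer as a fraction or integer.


Start with 528.
Step 1: Divide by 3: 528 / 3 = 176
Step 2: Split 1:5, second share = 176 * 5/6 = 440/3
Step 3: Add 47: 440/3+47=581/3; split 1:5 first = 581/3*1/6 = 581/18
Final result = 581/18

581/18


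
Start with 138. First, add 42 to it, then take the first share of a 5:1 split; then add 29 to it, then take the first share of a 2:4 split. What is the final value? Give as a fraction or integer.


Start with 138.
Step 1: Add 42: 138+42=180; split 5:1 first = 180*5/6 = 150
Step 2: Add 29: 150+29=179; split 2:4 first = 179*2/6 = 179/3
Final result = 179/3

179/3


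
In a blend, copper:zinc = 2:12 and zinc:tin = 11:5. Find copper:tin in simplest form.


Given a:b = 2:12 and b:c = 11:5
Make b consistent. Multiply first ratio by 11: a:b = 22:132
Multiply second ratio by 12: b:c = 132:60
Now b = 132 in both, so a:b:c = 22:132:60
Therefore a:c = 22:60
Simplify by GCD: a:c = 11:30

11:30


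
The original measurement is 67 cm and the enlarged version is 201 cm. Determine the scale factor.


Original length = 67 cm
Scaled length = 201 cm
Scale factor = 201 / 67
= 3

3


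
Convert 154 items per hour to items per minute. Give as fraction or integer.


Converting from per hour to per minute
Rate = 154 items per hour
Divide by 60: 154/60
= 77/30 items per minute

77/30


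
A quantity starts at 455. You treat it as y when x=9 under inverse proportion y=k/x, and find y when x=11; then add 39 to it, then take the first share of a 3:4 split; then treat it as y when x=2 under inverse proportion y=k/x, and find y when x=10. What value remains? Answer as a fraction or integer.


Start with 455.
Step 1: Inverse prop: k = (455)*9; new y = k/11 = 455*9/11 = 4095/11
Step 2: Add 39: 4095/11+39=4524/11; split 3:4 first = 4524/11*3/7 = 13572/77
Step 3: Inverse prop: k = (13572/77)*2; new y = k/10 = 13572/77*2/10 = 13572/385
Final result = 13572/385

13572/385


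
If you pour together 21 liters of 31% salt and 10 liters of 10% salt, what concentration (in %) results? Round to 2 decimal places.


Solute in mixture 1 = 31% of 21 L = 21*31/100 = 651/100 L
Solute in mixture 2 = 10% of 10 L = 10*10/100 = 1 L
Total solute = 651/100 + 1 = 751/100 L
Total volume = 21 + 10 = 31 L
Final concentration = 751/100/31 * 100 = 24.23%

24.23


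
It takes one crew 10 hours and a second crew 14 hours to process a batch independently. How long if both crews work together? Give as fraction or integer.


Rate of A = 1/10 job per hour
Rate of B = 1/14 job per hour
Combined rate = 1/10 + 1/14
Find common denominator: (14 + 10)/(10*14) = 24/140
Combined rate = 6/35 job per hour
Time together = 1 / (6/35) = 35/6 hours

35/6


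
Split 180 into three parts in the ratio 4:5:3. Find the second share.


Ratio = 4:5:3
Total parts = 4 + 5 + 3 = 12
Value per part = 180 / 12 = 15
First share = 4 * 15 = 60
Middle share = 5 * 15 = 75
Third share = 3 * 15 = 45

75


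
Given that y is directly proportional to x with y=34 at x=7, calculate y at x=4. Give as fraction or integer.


Direct proportion: y = kx
Find k: k = 34/7 = 34/7
Compute y at x=4: y = 34/7 * 4
y = 136/7

136/7


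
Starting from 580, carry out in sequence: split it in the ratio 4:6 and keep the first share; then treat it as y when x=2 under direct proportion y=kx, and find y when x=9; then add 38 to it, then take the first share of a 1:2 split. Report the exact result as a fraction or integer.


Start with 580.
Step 1: Split 4:6, first share = 580 * 4/10 = 232
Step 2: Direct prop: k = (232)/2; new y = k*9 = 232*9/2 = 1044
Step 3: Add 38: 1044+38=1082; split 1:2 first = 1082*1/3 = 1082/3
Final result = 1082/3

1082/3


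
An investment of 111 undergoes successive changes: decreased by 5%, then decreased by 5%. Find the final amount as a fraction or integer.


Start: 111
Step 1: decrease by 5% => multiply by 95/100
  111 * 95/100 = 2109/20
Step 2: decrease by 5% => multiply by 95/100
  2109/20 * 95/100 = 40071/400
Final value = 40071/400

40071/400


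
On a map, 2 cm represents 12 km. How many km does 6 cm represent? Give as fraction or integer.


Map scale: 2 cm = 12 km
Measured distance on map = 6 cm
Set up proportion: 6 * 12 / 2
= 72 / 2
= 36 km

36


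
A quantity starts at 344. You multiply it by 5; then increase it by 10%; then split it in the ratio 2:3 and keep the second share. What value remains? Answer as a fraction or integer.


Start with 344.
Step 1: Multiply by 5: 344 * 5 = 1720
Step 2: Increase by 10%: 1720 * 110/100 = 1892
Step 3: Split 2:3, second share = 1892 * 3/5 = 5676/5
Final result = 5676/5

5676/5


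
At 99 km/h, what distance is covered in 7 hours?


Using distance = speed * time
Speed = 99 km/h
Time = 7 hours
Distance = 99 * 7
= 693 km

693


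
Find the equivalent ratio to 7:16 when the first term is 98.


Original ratio: 7:16
First term target: 98
Scale factor = 98 / 7 = 14
Multiply second term: 16 * 14 = 224
Equivalent ratio = 98:224

98:224


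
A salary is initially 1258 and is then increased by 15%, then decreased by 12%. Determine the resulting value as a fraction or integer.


Start: 1258
Step 1: increase by 15% => multiply by 115/100
  1258 * 115/100 = 14467/10
Step 2: decrease by 12% => multiply by 88/100
  14467/10 * 88/100 = 159137/125
Final value = 159137/125

159137/125


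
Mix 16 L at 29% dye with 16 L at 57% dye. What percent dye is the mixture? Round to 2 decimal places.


Solute in mixture 1 = 29% of 16 L = 16*29/100 = 116/25 L
Solute in mixture 2 = 57% of 16 L = 16*57/100 = 228/25 L
Total solute = 116/25 + 228/25 = 344/25 L
Total volume = 16 + 16 = 32 L
Final concentration = 344/25/32 * 100 = 43.00%

43.00


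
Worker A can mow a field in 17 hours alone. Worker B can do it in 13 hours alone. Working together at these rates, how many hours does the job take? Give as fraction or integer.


Rate of A = 1/17 job per hour
Rate of B = 1/13 job per hour
Combined rate = 1/17 + 1/13
Find common denominator: (13 + 17)/(17*13) = 30/221
Combined rate = 30/221 job per hour
Time together = 1 / (30/221) = 221/30 hours

221/30


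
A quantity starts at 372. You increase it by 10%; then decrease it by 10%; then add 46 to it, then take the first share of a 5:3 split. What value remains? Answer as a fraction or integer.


Start with 372.
Step 1: Increase by 10%: 372 * 110/100 = 2046/5
Step 2: Decrease by 10%: 2046/5 * 90/100 = 9207/25
Step 3: Add 46: 9207/25+46=10357/25; split 5:3 first = 10357/25*5/8 = 10357/40
Final result = 10357/40

10357/40


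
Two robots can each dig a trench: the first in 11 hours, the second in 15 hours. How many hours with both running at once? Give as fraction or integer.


Rate of A = 1/11 job per hour
Rate of B = 1/15 job per hour
Combined rate = 1/11 + 1/15
Find common denominator: (15 + 11)/(11*15) = 26/165
Combined rate = 26/165 job per hour
Time together = 1 / (26/165) = 165/26 hours

165/26


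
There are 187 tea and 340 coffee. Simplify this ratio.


Find GCD(187, 340)
GCD = 17
Divide both by 17: 187/17 = 11, 340/17 = 20
Simplified ratio = 11:20

11:20


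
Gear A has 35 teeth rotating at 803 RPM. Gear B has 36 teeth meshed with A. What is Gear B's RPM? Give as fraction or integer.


Gear ratio: teeth_A * RPM_A = teeth_B * RPM_B
35 * 803 = 36 * RPM_B
28105 = 36 * RPM_B
RPM_B = 28105 / 36
RPM_B = 28105/36

28105/36


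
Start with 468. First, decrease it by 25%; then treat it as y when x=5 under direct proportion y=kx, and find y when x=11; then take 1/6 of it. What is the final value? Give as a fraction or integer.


Start with 468.
Step 1: Decrease by 25%: 468 * 75/100 = 351
Step 2: Direct prop: k = (351)/5; new y = k*11 = 351*11/5 = 3861/5
Step 3: Take 1/6: 3861/5 * 1/6 = 1287/10
Final result = 1287/10

1287/10


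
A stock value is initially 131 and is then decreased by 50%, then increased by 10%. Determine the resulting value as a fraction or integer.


Start: 131
Step 1: decrease by 50% => multiply by 50/100
  131 * 50/100 = 131/2
Step 2: increase by 10% => multiply by 110/100
  131/2 * 110/100 = 1441/20
Final value = 1441/20

1441/20


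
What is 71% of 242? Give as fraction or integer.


Compute 71% of 242
Convert percentage: 71% = 71/100
Multiply: 242 * 71/100
= 17182/100
= 8591/50

8591/50


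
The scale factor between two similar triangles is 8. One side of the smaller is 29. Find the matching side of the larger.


Similar triangles have proportional sides
Scale factor = 8
Smaller side = 29
Corresponding larger side = 29 * 8
= 232

232


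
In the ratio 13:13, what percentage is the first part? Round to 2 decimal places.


Total parts = 13 + 13 = 26
First part fraction = 13/26
Percentage = (13/26) * 100
= 0.5 * 100
= 50.00%

50.00


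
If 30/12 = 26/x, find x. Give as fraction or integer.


Setting up: 30/12 = 26/x
Cross multiply: 30 * x = 12 * 26
30x = 312
x = 312/30
x = 52/5

52/5


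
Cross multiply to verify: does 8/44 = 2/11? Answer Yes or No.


Cross multiply to check 8/44 = 2/11
Left cross product: 8 * 11 = 88
Right cross product: 44 * 2 = 88
88 = 88
Equal, so proportions match => Yes

Yes


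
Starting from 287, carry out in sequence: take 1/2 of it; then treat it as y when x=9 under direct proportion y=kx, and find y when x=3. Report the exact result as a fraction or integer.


Start with 287.
Step 1: Take 1/2: 287 * 1/2 = 287/2
Step 2: Direct prop: k = (287/2)/9; new y = k*3 = 287/2*3/9 = 287/6
Final result = 287/6

287/6


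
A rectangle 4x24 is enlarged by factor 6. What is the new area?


Original dimensions: 4 x 24
Enlargement factor = 6
New width = 4 * 6 = 24
New height = 24 * 6 = 144
New area = 24 * 144 = 3456

3456


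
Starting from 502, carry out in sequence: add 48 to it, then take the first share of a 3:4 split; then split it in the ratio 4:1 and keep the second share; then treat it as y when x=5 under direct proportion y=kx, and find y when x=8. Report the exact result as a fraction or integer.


Start with 502.
Step 1: Add 48: 502+48=550; split 3:4 first = 550*3/7 = 1650/7
Step 2: Split 4:1, second share = 1650/7 * 1/5 = 330/7
Step 3: Direct prop: k = (330/7)/5; new y = k*8 = 330/7*8/5 = 528/7
Final result = 528/7

528/7


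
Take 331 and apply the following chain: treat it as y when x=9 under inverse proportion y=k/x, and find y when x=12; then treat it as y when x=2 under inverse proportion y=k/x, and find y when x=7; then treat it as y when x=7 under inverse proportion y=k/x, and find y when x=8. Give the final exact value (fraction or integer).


Start with 331.
Step 1: Inverse prop: k = (331)*9; new y = k/12 = 331*9/12 = 993/4
Step 2: Inverse prop: k = (993/4)*2; new y = k/7 = 993/4*2/7 = 993/14
Step 3: Inverse prop: k = (993/14)*7; new y = k/8 = 993/14*7/8 = 993/16
Final result = 993/16

993/16


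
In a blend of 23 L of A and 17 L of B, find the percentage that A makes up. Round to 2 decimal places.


Volume of A = 23 L
Volume of B = 17 L
Total volume = 23 + 17 = 40 L
Percentage of A = (23/40) * 100
= 57.50%

57.50


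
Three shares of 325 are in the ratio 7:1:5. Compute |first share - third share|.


Total parts = 7 + 1 + 5 = 13
Value per part = 325 / 13 = 25
Shares: 7*25=175, 1*25=25, 5*25=125
First share = 175, third share = 125
Difference = |175 - 125| = 50

50


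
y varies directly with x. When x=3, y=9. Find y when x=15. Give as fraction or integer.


Direct proportion: y = kx
Find k: k = 9/3 = 3
Compute y at x=15: y = 3 * 15
y = 45

45


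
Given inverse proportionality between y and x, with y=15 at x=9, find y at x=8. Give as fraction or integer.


Inverse proportion: y = k/x
Find k: k = 9 * 15 = 135
Compute y at x=8: y = 135/8
y = 135/8

135/8


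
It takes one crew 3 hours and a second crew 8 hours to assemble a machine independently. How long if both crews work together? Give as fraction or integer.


Rate of A = 1/3 job per hour
Rate of B = 1/8 job per hour
Combined rate = 1/3 + 1/8
Find common denominator: (8 + 3)/(3*8) = 11/24
Combined rate = 11/24 job per hour
Time together = 1 / (11/24) = 24/11 hours

24/11


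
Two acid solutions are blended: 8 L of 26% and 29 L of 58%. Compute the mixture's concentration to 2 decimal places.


Solute in mixture 1 = 26% of 8 L = 8*26/100 = 52/25 L
Solute in mixture 2 = 58% of 29 L = 29*58/100 = 841/50 L
Total solute = 52/25 + 841/50 = 189/10 L
Total volume = 8 + 29 = 37 L
Final concentration = 189/10/37 * 100 = 51.08%

51.08


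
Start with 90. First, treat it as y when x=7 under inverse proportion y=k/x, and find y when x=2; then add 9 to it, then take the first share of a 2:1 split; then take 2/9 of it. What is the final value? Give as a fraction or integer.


Start with 90.
Step 1: Inverse prop: k = (90)*7; new y = k/2 = 90*7/2 = 315
Step 2: Add 9: 315+9=324; split 2:1 first = 324*2/3 = 216
Step 3: Take 2/9: 216 * 2/9 = 48
Final result = 48

48


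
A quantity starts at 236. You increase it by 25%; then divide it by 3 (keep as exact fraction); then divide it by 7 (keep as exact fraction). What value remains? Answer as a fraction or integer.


Start with 236.
Step 1: Increase by 25%: 236 * 125/100 = 295
Step 2: Divide by 3: 295 / 3 = 295/3
Step 3: Divide by 7: 295/3 / 7 = 295/21
Final result = 295/21

295/21


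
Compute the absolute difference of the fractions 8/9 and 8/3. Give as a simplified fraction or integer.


Simplify: 8/9 = 8/9 and 8/3 = 8/3
Find common denominator: LCD = 9
Convert: 8/9 and 24/9
Difference = |8 - 24|/9 = 16/9
Simplified = 16/9

16/9


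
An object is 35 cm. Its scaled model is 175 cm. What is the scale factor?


Original length = 35 cm
Scaled length = 175 cm
Scale factor = 175 / 35
= 5

5


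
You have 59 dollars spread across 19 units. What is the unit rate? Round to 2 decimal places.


Total dollars = 59
Number of units = 19
Unit rate = 59 / 19
= 3.11 dollars per unit

3.11


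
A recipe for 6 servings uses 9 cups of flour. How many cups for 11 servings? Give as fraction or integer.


Original: 9 cups for 6 servings
Target servings = 11
Scaling factor = 11/6
New amount = 9 * 11/6
= 99/6
= 33/2 cups

33/2


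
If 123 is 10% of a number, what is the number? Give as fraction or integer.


Given: 123 is 10% of the whole
Set up: 123 = 10/100 * whole
whole = 123 * 100 / 10
whole = 12300 / 10
whole = 1230

1230


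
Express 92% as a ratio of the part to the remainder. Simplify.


Part = 92%, Remainder = 8%
Ratio = 92:8
GCD(92, 8) = 4
Simplify: 23:2 = 23:2

23:2


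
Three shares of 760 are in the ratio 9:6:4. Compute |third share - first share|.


Total parts = 9 + 6 + 4 = 19
Value per part = 760 / 19 = 40
Shares: 9*40=360, 6*40=240, 4*40=160
Third share = 160, first share = 360
Difference = |160 - 360| = 200

200


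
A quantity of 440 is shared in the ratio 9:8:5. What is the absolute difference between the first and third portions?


Total parts = 9 + 8 + 5 = 22
Value per part = 440 / 22 = 20
Shares: 9*20=180, 8*20=160, 5*20=100
First share = 180, third share = 100
Difference = |180 - 100| = 80

80


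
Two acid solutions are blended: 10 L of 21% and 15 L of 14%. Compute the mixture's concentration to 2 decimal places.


Solute in mixture 1 = 21% of 10 L = 10*21/100 = 21/10 L
Solute in mixture 2 = 14% of 15 L = 15*14/100 = 21/10 L
Total solute = 21/10 + 21/10 = 21/5 L
Total volume = 10 + 15 = 25 L
Final concentration = 21/5/25 * 100 = 16.80%

16.80


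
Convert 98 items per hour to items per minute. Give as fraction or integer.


Converting from per hour to per minute
Rate = 98 items per hour
Divide by 60: 98/60
= 49/30 items per minute

49/30


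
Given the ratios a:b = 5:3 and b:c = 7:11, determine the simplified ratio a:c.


Given a:b = 5:3 and b:c = 7:11
Make b consistent. Multiply first ratio by 7: a:b = 35:21
Multiply second ratio by 3: b:c = 21:33
Now b = 21 in both, so a:b:c = 35:21:33
Therefore a:c = 35:33
Simplify by GCD: a:c = 35:33

35:33


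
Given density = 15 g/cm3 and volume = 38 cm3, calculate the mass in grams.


Using mass = density * volume
Density = 15 g/cm3
Volume = 38 cm3
Mass = 15 * 38
= 570 g

570


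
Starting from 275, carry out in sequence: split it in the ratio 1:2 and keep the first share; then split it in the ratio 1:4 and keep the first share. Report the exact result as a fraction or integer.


Start with 275.
Step 1: Split 1:2, first share = 275 * 1/3 = 275/3
Step 2: Split 1:4, first share = 275/3 * 1/5 = 55/3
Final result = 55/3

55/3


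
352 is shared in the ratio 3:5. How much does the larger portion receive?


Total parts = 3 + 5 = 8
Value per part = 352 / 8 = 44
First share = 3 * 44 = 132
Second share = 5 * 44 = 220
Larger share = 220

220


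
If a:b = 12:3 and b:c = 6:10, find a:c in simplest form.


Given a:b = 12:3 and b:c = 6:10
Make b consistent. Multiply first ratio by 6: a:b = 72:18
Multiply second ratio by 3: b:c = 18:30
Now b = 18 in both, so a:b:c = 72:18:30
Therefore a:c = 72:30
Simplify by GCD: a:c = 12:5

12:5


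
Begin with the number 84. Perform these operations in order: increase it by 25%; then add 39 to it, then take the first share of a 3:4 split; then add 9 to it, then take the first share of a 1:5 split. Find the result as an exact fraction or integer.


Start with 84.
Step 1: Increase by 25%: 84 * 125/100 = 105
Step 2: Add 39: 105+39=144; split 3:4 first = 144*3/7 = 432/7
Step 3: Add 9: 432/7+9=495/7; split 1:5 first = 495/7*1/6 = 165/14
Final result = 165/14

165/14


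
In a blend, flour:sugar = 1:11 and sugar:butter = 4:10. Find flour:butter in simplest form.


Given a:b = 1:11 and b:c = 4:10
Make b consistent. Multiply first ratio by 4: a:b = 4:44
Multiply second ratio by 11: b:c = 44:110
Now b = 44 in both, so a:b:c = 4:44:110
Therefore a:c = 4:110
Simplify by GCD: a:c = 2:55

2:55


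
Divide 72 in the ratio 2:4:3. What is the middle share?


Ratio = 2:4:3
Total parts = 2 + 4 + 3 = 9
Value per part = 72 / 9 = 8
First share = 2 * 8 = 16
Middle share = 4 * 8 = 32
Third share = 3 * 8 = 24

32


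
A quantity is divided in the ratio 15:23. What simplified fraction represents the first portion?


Total parts = 15 + 23 = 38
First part fraction = 15/38
Simplify: 15/38 = 15/38

15/38


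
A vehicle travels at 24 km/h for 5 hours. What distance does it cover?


Using distance = speed * time
Speed = 24 km/h
Time = 5 hours
Distance = 24 * 5
= 120 km

120


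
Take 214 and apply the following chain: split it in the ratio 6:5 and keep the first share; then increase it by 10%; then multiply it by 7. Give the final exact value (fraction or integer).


Start with 214.
Step 1: Split 6:5, first share = 214 * 6/11 = 1284/11
Step 2: Increase by 10%: 1284/11 * 110/100 = 642/5
Step 3: Multiply by 7: 642/5 * 7 = 4494/5
Final result = 4494/5

4494/5


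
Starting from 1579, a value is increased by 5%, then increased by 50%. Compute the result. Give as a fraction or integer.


Start: 1579
Step 1: increase by 5% => multiply by 105/100
  1579 * 105/100 = 33159/20
Step 2: increase by 50% => multiply by 150/100
  33159/20 * 150/100 = 99477/40
Final value = 99477/40

99477/40


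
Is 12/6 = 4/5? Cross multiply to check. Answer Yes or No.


Cross multiply to check 12/6 = 4/5
Left cross product: 12 * 5 = 60
Right cross product: 6 * 4 = 24
60 != 24
Not equal, so proportions differ => No

No


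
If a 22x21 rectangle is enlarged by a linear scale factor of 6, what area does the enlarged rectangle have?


Original dimensions: 22 x 21
Enlargement factor = 6
New width = 22 * 6 = 132
New height = 21 * 6 = 126
New area = 132 * 126 = 16632

16632


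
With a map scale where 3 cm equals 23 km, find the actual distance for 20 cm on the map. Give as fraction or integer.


Map scale: 3 cm = 23 km
Measured distance on map = 20 cm
Set up proportion: 20 * 23 / 3
= 460 / 3
= 460/3 km

460/3


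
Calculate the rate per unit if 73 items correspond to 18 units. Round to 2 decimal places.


Total items = 73
Number of units = 18
Unit rate = 73 / 18
= 4.06 items per unit

4.06


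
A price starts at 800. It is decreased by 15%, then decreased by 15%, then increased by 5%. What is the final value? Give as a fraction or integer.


Start: 800
Step 1: decrease by 15% => multiply by 85/100
  800 * 85/100 = 680
Step 2: decrease by 15% => multiply by 85/100
  680 * 85/100 = 578
Step 3: increase by 5% => multiply by 105/100
  578 * 105/100 = 6069/10
Final value = 6069/10

6069/10


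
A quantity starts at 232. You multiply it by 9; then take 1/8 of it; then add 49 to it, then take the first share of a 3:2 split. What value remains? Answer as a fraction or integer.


Start with 232.
Step 1: Multiply by 9: 232 * 9 = 2088
Step 2: Take 1/8: 2088 * 1/8 = 261
Step 3: Add 49: 261+49=310; split 3:2 first = 310*3/5 = 186
Final result = 186

186


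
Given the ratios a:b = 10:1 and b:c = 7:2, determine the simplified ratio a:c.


Given a:b = 10:1 and b:c = 7:2
Make b consistent. Multiply first ratio by 7: a:b = 70:7
Multiply second ratio by 1: b:c = 7:2
Now b = 7 in both, so a:b:c = 70:7:2
Therefore a:c = 70:2
Simplify by GCD: a:c = 35:1

35:1


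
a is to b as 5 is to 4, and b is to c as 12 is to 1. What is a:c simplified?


Given a:b = 5:4 and b:c = 12:1
Make b consistent. Multiply first ratio by 12: a:b = 60:48
Multiply second ratio by 4: b:c = 48:4
Now b = 48 in both, so a:b:c = 60:48:4
Therefore a:c = 60:4
Simplify by GCD: a:c = 15:1

15:1


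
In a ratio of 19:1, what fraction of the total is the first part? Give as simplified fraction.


Total parts = 19 + 1 = 20
First part fraction = 19/20
Simplify: 19/20 = 19/20

19/20


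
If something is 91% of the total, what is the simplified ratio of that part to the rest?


Part = 91%, Remainder = 9%
Ratio = 91:9
GCD(91, 9) = 1
Simplify: 91:9 = 91:9

91:9


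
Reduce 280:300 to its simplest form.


Find GCD(280, 300)
GCD = 20
Divide both by 20: 280/20 = 14, 300/20 = 15
Simplified ratio = 14:15

14:15


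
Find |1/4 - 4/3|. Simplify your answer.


Simplify: 1/4 = 1/4 and 4/3 = 4/3
Find common denominator: LCD = 12
Convert: 3/12 and 16/12
Difference = |3 - 16|/12 = 13/12
Simplified = 13/12

13/12


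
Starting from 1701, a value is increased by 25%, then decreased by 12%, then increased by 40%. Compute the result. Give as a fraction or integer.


Start: 1701
Step 1: increase by 25% => multiply by 125/100
  1701 * 125/100 = 8505/4
Step 2: decrease by 12% => multiply by 88/100
  8505/4 * 88/100 = 18711/10
Step 3: increase by 40% => multiply by 140/100
  18711/10 * 140/100 = 130977/50
Final value = 130977/50

130977/50


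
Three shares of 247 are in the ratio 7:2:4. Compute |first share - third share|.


Total parts = 7 + 2 + 4 = 13
Value per part = 247 / 13 = 19
Shares: 7*19=133, 2*19=38, 4*19=76
First share = 133, third share = 76
Difference = |133 - 76| = 57

57


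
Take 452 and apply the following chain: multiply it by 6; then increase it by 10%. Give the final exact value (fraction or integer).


Start with 452.
Step 1: Multiply by 6: 452 * 6 = 2712
Step 2: Increase by 10%: 2712 * 110/100 = 14916/5
Final result = 14916/5

14916/5


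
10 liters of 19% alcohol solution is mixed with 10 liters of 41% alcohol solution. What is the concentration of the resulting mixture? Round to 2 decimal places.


Solute in mixture 1 = 19% of 10 L = 10*19/100 = 19/10 L
Solute in mixture 2 = 41% of 10 L = 10*41/100 = 41/10 L
Total solute = 19/10 + 41/10 = 6 L
Total volume = 10 + 10 = 20 L
Final concentration = 6/20 * 100 = 30.00%

30.00


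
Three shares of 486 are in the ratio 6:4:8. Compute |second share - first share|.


Total parts = 6 + 4 + 8 = 18
Value per part = 486 / 18 = 27
Shares: 6*27=162, 4*27=108, 8*27=216
Second share = 108, first share = 162
Difference = |108 - 162| = 54

54


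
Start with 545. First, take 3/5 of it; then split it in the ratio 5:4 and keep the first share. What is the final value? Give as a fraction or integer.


Start with 545.
Step 1: Take 3/5: 545 * 3/5 = 327
Step 2: Split 5:4, first share = 327 * 5/9 = 545/3
Final result = 545/3

545/3


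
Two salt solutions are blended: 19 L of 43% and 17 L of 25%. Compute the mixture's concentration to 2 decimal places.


Solute in mixture 1 = 43% of 19 L = 19*43/100 = 817/100 L
Solute in mixture 2 = 25% of 17 L = 17*25/100 = 17/4 L
Total solute = 817/100 + 17/4 = 621/50 L
Total volume = 19 + 17 = 36 L
Final concentration = 621/50/36 * 100 = 34.50%

34.50


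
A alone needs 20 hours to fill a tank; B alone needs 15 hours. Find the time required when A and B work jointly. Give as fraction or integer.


Rate of A = 1/20 job per hour
Rate of B = 1/15 job per hour
Combined rate = 1/20 + 1/15
Find common denominator: (15 + 20)/(20*15) = 35/300
Combined rate = 7/60 job per hour
Time together = 1 / (7/60) = 60/7 hours

60/7


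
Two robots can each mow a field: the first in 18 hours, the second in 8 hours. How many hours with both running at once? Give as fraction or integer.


Rate of A = 1/18 job per hour
Rate of B = 1/8 job per hour
Combined rate = 1/18 + 1/8
Find common denominator: (8 + 18)/(18*8) = 26/144
Combined rate = 13/72 job per hour
Time together = 1 / (13/72) = 72/13 hours

72/13


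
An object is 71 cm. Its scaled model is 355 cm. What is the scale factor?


Original length = 71 cm
Scaled length = 355 cm
Scale factor = 355 / 71
= 5

5


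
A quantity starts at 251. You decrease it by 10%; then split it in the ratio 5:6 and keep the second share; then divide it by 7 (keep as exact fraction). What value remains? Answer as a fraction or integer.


Start with 251.
Step 1: Decrease by 10%: 251 * 90/100 = 2259/10
Step 2: Split 5:6, second share = 2259/10 * 6/11 = 6777/55
Step 3: Divide by 7: 6777/55 / 7 = 6777/385
Final result = 6777/385

6777/385


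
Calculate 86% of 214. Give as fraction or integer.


Compute 86% of 214
Convert percentage: 86% = 86/100
Multiply: 214 * 86/100
= 18404/100
= 4601/25

4601/25


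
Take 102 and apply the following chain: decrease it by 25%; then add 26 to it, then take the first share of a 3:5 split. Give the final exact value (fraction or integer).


Start with 102.
Step 1: Decrease by 25%: 102 * 75/100 = 153/2
Step 2: Add 26: 153/2+26=205/2; split 3:5 first = 205/2*3/8 = 615/16
Final result = 615/16

615/16


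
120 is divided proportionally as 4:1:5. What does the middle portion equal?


Ratio = 4:1:5
Total parts = 4 + 1 + 5 = 10
Value per part = 120 / 10 = 12
First share = 4 * 12 = 48
Middle share = 1 * 12 = 12
Third share = 5 * 12 = 60

12


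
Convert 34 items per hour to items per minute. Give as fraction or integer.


Converting from per hour to per minute
Rate = 34 items per hour
Divide by 60: 34/60
= 17/30 items per minute

17/30


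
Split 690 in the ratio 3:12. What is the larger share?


Total parts = 3 + 12 = 15
Value per part = 690 / 15 = 46
First share = 3 * 46 = 138
Second share = 12 * 46 = 552
Larger share = 552

552


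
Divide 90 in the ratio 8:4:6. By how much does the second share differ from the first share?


Total parts = 8 + 4 + 6 = 18
Value per part = 90 / 18 = 5
Shares: 8*5=40, 4*5=20, 6*5=30
Second share = 20, first share = 40
Difference = |20 - 40| = 20

20


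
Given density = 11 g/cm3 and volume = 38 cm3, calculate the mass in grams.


Using mass = density * volume
Density = 11 g/cm3
Volume = 38 cm3
Mass = 11 * 38
= 418 g

418


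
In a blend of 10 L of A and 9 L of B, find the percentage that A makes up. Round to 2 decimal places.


Volume of A = 10 L
Volume of B = 9 L
Total volume = 10 + 9 = 19 L
Percentage of A = (10/19) * 100
= 52.63%

52.63


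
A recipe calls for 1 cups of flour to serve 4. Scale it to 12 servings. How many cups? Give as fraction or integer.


Original: 1 cups for 4 servings
Target servings = 12
Scaling factor = 12/4
New amount = 1 * 12/4
= 12/4
= 3 cups

3


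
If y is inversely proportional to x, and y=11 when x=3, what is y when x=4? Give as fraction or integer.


Inverse proportion: y = k/x
Find k: k = 3 * 11 = 33
Compute y at x=4: y = 33/4
y = 33/4

33/4


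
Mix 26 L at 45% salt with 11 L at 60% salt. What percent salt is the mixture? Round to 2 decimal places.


Solute in mixture 1 = 45% of 26 L = 26*45/100 = 117/10 L
Solute in mixture 2 = 60% of 11 L = 11*60/100 = 33/5 L
Total solute = 117/10 + 33/5 = 183/10 L
Total volume = 26 + 11 = 37 L
Final concentration = 183/10/37 * 100 = 49.46%

49.46


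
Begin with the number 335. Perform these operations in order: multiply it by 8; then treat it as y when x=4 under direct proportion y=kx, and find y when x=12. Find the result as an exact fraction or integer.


Start with 335.
Step 1: Multiply by 8: 335 * 8 = 2680
Step 2: Direct prop: k = (2680)/4; new y = k*12 = 2680*12/4 = 8040
Final result = 8040

8040


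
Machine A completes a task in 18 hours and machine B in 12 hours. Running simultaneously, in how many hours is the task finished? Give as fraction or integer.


Rate of A = 1/18 job per hour
Rate of B = 1/12 job per hour
Combined rate = 1/18 + 1/12
Find common denominator: (12 + 18)/(18*12) = 30/216
Combined rate = 5/36 job per hour
Time together = 1 / (5/36) = 36/5 hours

36/5


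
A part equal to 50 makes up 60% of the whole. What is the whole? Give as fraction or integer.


Given: 50 is 60% of the whole
Set up: 50 = 60/100 * whole
whole = 50 * 100 / 60
whole = 5000 / 60
whole = 250/3

250/3


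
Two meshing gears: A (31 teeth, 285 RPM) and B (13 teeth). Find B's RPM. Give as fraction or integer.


Gear ratio: teeth_A * RPM_A = teeth_B * RPM_B
31 * 285 = 13 * RPM_B
8835 = 13 * RPM_B
RPM_B = 8835 / 13
RPM_B = 8835/13

8835/13


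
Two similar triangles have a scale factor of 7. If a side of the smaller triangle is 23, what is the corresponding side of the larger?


Similar triangles have proportional sides
Scale factor = 7
Smaller side = 23
Corresponding larger side = 23 * 7
= 161

161


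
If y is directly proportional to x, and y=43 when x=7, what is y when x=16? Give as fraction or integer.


Direct proportion: y = kx
Find k: k = 43/7 = 43/7
Compute y at x=16: y = 43/7 * 16
y = 688/7

688/7


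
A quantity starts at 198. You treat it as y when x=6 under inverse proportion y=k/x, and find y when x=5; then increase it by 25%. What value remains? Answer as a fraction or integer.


Start with 198.
Step 1: Inverse prop: k = (198)*6; new y = k/5 = 198*6/5 = 1188/5
Step 2: Increase by 25%: 1188/5 * 125/100 = 297
Final result = 297

297


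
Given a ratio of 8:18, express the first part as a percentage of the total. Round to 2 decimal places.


Total parts = 8 + 18 = 26
First part fraction = 8/26
Percentage = (8/26) * 100
= 0.307692 * 100
= 30.77%

30.77


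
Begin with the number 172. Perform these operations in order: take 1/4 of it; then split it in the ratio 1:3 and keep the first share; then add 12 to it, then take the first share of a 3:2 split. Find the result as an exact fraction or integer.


Start with 172.
Step 1: Take 1/4: 172 * 1/4 = 43
Step 2: Split 1:3, first share = 43 * 1/4 = 43/4
Step 3: Add 12: 43/4+12=91/4; split 3:2 first = 91/4*3/5 = 273/20
Final result = 273/20

273/20


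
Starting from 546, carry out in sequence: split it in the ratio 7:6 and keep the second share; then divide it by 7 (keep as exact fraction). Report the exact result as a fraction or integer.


Start with 546.
Step 1: Split 7:6, second share = 546 * 6/13 = 252
Step 2: Divide by 7: 252 / 7 = 36
Final result = 36

36


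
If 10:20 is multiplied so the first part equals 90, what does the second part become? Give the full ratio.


Original ratio: 10:20
First term target: 90
Scale factor = 90 / 10 = 9
Multiply second term: 20 * 9 = 180
Equivalent ratio = 90:180

90:180


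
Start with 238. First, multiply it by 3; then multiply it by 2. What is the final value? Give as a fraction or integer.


Start with 238.
Step 1: Multiply by 3: 238 * 3 = 714
Step 2: Multiply by 2: 714 * 2 = 1428
Final result = 1428

1428


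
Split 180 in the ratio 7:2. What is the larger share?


Total parts = 7 + 2 = 9
Value per part = 180 / 9 = 20
First share = 7 * 20 = 140
Second share = 2 * 20 = 40
Larger share = 140

140


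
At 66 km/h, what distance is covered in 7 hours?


Using distance = speed * time
Speed = 66 km/h
Time = 7 hours
Distance = 66 * 7
= 462 km

462


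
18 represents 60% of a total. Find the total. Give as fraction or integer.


Given: 18 is 60% of the whole
Set up: 18 = 60/100 * whole
whole = 18 * 100 / 60
whole = 1800 / 60
whole = 30

30


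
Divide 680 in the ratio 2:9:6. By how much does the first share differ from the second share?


Total parts = 2 + 9 + 6 = 17
Value per part = 680 / 17 = 40
Shares: 2*40=80, 9*40=360, 6*40=240
First share = 80, second share = 360
Difference = |80 - 360| = 280

280
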